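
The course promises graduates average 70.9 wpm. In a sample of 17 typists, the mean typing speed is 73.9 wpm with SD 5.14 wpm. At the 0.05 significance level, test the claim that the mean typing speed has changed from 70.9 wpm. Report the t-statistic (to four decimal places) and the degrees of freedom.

t = 2.4065, df = 16

H0: μ = 70.9; H1: μ ≠ 70.9 (one-sample t-test, two-sided).
t = (x̄ − μ₀)/(s/√n) = (73.9 − 70.9)/(5.14/√17) = 2.4065
df = n − 1 = 16
Two-sided p-value ≈ 0.029
Since p ≈ 0.029 < α = 0.05, reject H0; the data support H1.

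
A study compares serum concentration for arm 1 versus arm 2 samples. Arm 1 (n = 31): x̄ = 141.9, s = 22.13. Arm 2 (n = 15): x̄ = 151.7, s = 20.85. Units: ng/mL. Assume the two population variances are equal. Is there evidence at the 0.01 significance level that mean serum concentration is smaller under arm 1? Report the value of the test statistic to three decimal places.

Let group 1 = arm 1, group 2 = arm 2. H0: μ_1 = μ_2; H1: μ_1 < μ_2 (two-sample pooled-variance t-test, left-tailed).
s_p² = [(31−1)·22.13² + (15−1)·20.85²]/(31+15−2) = 472.232
t = (141.9 − 151.7)/√[472.232·(1/31 + 1/15)] = -1.434
df = n₁ + n₂ − 2 = 44
p-value = P(T ≤ -1.434) ≈ 0.079
Since p ≈ 0.079 > α = 0.01, fail to reject H0; the evidence is not statistically significant.

-1.434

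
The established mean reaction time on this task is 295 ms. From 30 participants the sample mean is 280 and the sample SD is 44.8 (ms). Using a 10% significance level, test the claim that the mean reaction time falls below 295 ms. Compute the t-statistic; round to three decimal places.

H0: μ = 295; H1: μ < 295 (one-sample t-test, left-tailed).
t = (x̄ − μ₀)/(s/√n) = (280 − 295)/(44.8/√30) = -1.834
df = n − 1 = 29
p-value = P(T ≤ -1.834) ≈ 0.0385
Since p ≈ 0.0385 < α = 0.1, reject H0; the data support H1.

-1.834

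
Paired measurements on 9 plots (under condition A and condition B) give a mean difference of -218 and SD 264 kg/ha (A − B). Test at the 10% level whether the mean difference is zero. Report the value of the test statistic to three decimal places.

H0: μ_d = 0; H1: μ_d ≠ 0 (paired t-test on the differences, two-sided).
t = d̄/(s_d/√n) = -218/(264/√9) = -2.477
df = n − 1 = 8
Two-sided p-value ≈ 0.0383
Since p ≈ 0.0383 < α = 0.1, reject H0; the evidence is statistically significant.

-2.477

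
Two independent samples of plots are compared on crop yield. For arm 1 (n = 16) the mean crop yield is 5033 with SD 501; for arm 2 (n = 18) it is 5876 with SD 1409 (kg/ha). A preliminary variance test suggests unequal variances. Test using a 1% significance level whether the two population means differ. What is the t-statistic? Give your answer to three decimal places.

Let group 1 = arm 1, group 2 = arm 2. H0: μ_1 = μ_2; H1: μ_1 ≠ μ_2 (Welch's two-sample t-test, two-sided).
t = (x̄_1 − x̄_2)/√(s_1²/n_1 + s_2²/n_2) = (5033 − 5876)/√(501²/16 + 1409²/18) = -2.375
Welch–Satterthwaite df ≈ 21.68
Two-sided p-value ≈ 0.0268
Since p ≈ 0.0268 > α = 0.01, fail to reject H0; the data do not provide sufficient evidence against H0.

-2.375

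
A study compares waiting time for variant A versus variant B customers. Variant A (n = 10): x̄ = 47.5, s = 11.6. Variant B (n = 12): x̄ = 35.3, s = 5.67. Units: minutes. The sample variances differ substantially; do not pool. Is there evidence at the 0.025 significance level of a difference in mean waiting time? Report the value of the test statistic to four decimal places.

3.0372

Let group 1 = variant A, group 2 = variant B. H0: μ_1 = μ_2; H1: μ_1 ≠ μ_2 (Welch's two-sample t-test, two-sided).
t = (x̄_1 − x̄_2)/√(s_1²/n_1 + s_2²/n_2) = (47.5 − 35.3)/√(11.6²/10 + 5.67²/12) = 3.0372
Welch–Satterthwaite df ≈ 12.53
Two-sided p-value ≈ 0.0099
Since p ≈ 0.0099 < α = 0.025, reject H0; the data support H1.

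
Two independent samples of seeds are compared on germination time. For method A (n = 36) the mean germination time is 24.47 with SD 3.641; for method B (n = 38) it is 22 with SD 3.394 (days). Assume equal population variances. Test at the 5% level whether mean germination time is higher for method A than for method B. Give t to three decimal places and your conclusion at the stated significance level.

Let group 1 = method A, group 2 = method B. H0: μ_1 = μ_2; H1: μ_1 > μ_2 (two-sample pooled-variance t-test, right-tailed).
s_p² = [(36−1)·3.641² + (38−1)·3.394²]/(36+38−2) = 12.3639
t = (24.47 − 22)/√[12.3639·(1/36 + 1/38)] = 3.020
df = n₁ + n₂ − 2 = 72
p-value = P(T ≥ 3.020) ≈ 0.002
Since p ≈ 0.002 < α = 0.05, reject H0; the data support H1.

t = 3.020; reject H0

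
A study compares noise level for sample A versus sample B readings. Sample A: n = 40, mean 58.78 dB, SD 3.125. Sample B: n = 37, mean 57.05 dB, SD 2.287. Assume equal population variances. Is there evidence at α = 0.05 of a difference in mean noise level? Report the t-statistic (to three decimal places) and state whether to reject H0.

t = 2.753; reject H0

Let group 1 = sample A, group 2 = sample B. H0: μ_1 = μ_2; H1: μ_1 ≠ μ_2 (two-sample pooled-variance t-test, two-sided).
s_p² = [(40−1)·3.125² + (37−1)·2.287²]/(40+37−2) = 7.5887
t = (58.78 − 57.05)/√[7.5887·(1/40 + 1/37)] = 2.753
df = n₁ + n₂ − 2 = 75
Two-sided p-value ≈ 0.007
Since p ≈ 0.007 < α = 0.05, reject H0; the evidence is statistically significant.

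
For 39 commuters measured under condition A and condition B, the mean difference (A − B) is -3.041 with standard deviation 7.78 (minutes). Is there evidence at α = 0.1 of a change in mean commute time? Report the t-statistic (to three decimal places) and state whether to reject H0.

H0: μ_d = 0; H1: μ_d ≠ 0 (paired t-test on the differences, two-sided).
t = d̄/(s_d/√n) = -3.041/(7.78/√39) = -2.441
df = n − 1 = 38
Two-sided p-value ≈ 0.019
Since p ≈ 0.019 < α = 0.1, reject H0; the data support H1.

t = -2.441; reject H0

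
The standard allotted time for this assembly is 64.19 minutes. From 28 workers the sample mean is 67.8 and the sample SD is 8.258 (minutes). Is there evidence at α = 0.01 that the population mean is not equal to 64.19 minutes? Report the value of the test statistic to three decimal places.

2.313

H0: μ = 64.19; H1: μ ≠ 64.19 (one-sample t-test, two-sided).
t = (x̄ − μ₀)/(s/√n) = (67.8 − 64.19)/(8.258/√28) = 2.313
df = n − 1 = 27
Two-sided p-value ≈ 0.029
Since p ≈ 0.029 > α = 0.01, fail to reject H0; the evidence is not statistically significant.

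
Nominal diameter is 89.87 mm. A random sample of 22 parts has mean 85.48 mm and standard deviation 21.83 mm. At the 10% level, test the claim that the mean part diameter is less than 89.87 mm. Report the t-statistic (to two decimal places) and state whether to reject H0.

t = -0.94; fail to reject H0

H0: μ = 89.87; H1: μ < 89.87 (one-sample t-test, left-tailed).
t = (x̄ − μ₀)/(s/√n) = (85.48 − 89.87)/(21.83/√22) = -0.94
df = n − 1 = 21
p-value = P(T ≤ -0.94) ≈ 0.178
Since p ≈ 0.178 > α = 0.1, fail to reject H0; the data do not provide sufficient evidence against H0.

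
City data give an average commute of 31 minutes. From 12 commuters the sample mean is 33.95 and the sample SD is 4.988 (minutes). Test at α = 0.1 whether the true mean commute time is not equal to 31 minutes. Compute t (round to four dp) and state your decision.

H0: μ = 31; H1: μ ≠ 31 (one-sample t-test, two-sided).
t = (x̄ − μ₀)/(s/√n) = (33.95 − 31)/(4.988/√12) = 2.0487
df = n − 1 = 11
Two-sided p-value ≈ 0.065
Since p ≈ 0.065 < α = 0.1, reject H0; the data support H1.

t = 2.0487; reject H0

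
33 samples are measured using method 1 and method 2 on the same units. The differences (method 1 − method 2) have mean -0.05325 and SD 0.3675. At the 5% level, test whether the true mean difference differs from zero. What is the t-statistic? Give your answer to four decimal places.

-0.8324

H0: μ_d = 0; H1: μ_d ≠ 0 (paired t-test on the differences, two-sided).
t = d̄/(s_d/√n) = -0.05325/(0.3675/√33) = -0.8324
df = n − 1 = 32
Two-sided p-value ≈ 0.4114
Since p ≈ 0.4114 > α = 0.05, fail to reject H0; the evidence is not statistically significant.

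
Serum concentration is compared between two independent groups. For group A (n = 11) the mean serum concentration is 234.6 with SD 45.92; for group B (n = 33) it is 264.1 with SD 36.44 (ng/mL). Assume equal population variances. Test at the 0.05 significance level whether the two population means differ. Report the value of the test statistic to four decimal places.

Let group 1 = group A, group 2 = group B. H0: μ_1 = μ_2; H1: μ_1 ≠ μ_2 (two-sample pooled-variance t-test, two-sided).
s_p² = [(11−1)·45.92² + (33−1)·36.44²]/(11+33−2) = 1513.77
t = (234.6 − 264.1)/√[1513.77·(1/11 + 1/33)] = -2.1778
df = n₁ + n₂ − 2 = 42
Two-sided p-value ≈ 0.0351
Since p ≈ 0.0351 < α = 0.05, reject H0; the evidence is statistically significant.

-2.1778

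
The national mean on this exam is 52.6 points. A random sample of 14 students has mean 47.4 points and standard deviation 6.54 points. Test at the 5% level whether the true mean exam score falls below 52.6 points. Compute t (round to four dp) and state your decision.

H0: μ = 52.6; H1: μ < 52.6 (one-sample t-test, left-tailed).
t = (x̄ − μ₀)/(s/√n) = (47.4 − 52.6)/(6.54/√14) = -2.9750
df = n − 1 = 13
p-value = P(T ≤ -2.9750) ≈ 0.0054
Since p ≈ 0.0054 < α = 0.05, reject H0; the data support H1.

t = -2.9750; reject H0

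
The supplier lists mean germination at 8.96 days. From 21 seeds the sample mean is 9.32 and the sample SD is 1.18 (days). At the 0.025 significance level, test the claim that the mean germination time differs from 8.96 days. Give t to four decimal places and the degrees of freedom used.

t = 1.3981, df = 20

H0: μ = 8.96; H1: μ ≠ 8.96 (one-sample t-test, two-sided).
t = (x̄ − μ₀)/(s/√n) = (9.32 − 8.96)/(1.18/√21) = 1.3981
df = n − 1 = 20
Two-sided p-value ≈ 0.1774
Since p ≈ 0.1774 > α = 0.025, fail to reject H0; the evidence is not statistically significant.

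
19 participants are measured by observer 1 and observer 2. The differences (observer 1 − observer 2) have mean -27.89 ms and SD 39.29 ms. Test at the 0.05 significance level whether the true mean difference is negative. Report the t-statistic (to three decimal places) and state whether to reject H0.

H0: μ_d = 0; H1: μ_d < 0 (paired t-test on the differences, left-tailed).
t = d̄/(s_d/√n) = -27.89/(39.29/√19) = -3.094
df = n − 1 = 18
p-value = P(T ≤ -3.094) ≈ 0.003
Since p ≈ 0.003 < α = 0.05, reject H0; the evidence is statistically significant.

t = -3.094; reject H0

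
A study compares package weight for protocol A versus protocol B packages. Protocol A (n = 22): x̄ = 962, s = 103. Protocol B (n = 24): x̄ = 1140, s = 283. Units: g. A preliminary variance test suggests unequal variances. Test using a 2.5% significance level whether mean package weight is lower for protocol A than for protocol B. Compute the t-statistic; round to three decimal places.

Let group 1 = protocol A, group 2 = protocol B. H0: μ_1 = μ_2; H1: μ_1 < μ_2 (Welch's two-sample t-test, left-tailed).
t = (x̄_1 − x̄_2)/√(s_1²/n_1 + s_2²/n_2) = (962 − 1140)/√(103²/22 + 283²/24) = -2.880
Welch–Satterthwaite df ≈ 29.45
p-value = P(T ≤ -2.880) ≈ 0.004
Since p ≈ 0.004 < α = 0.025, reject H0; the data support H1.

-2.880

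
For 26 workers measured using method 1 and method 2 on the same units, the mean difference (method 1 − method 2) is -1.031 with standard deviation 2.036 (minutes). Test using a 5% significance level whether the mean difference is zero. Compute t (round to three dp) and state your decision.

t = -2.582; reject H0

H0: μ_d = 0; H1: μ_d ≠ 0 (paired t-test on the differences, two-sided).
t = d̄/(s_d/√n) = -1.031/(2.036/√26) = -2.582
df = n − 1 = 25
Two-sided p-value ≈ 0.016
Since p ≈ 0.016 < α = 0.05, reject H0; the evidence is statistically significant.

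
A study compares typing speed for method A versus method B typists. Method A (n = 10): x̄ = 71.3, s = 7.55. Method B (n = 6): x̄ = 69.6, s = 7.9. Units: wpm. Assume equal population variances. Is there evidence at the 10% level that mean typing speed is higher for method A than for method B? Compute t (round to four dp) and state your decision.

t = 0.4288; fail to reject H0

Let group 1 = method A, group 2 = method B. H0: μ_1 = μ_2; H1: μ_1 > μ_2 (two-sample pooled-variance t-test, right-tailed).
s_p² = [(10−1)·7.55² + (6−1)·7.9²]/(10+6−2) = 58.9337
t = (71.3 − 69.6)/√[58.9337·(1/10 + 1/6)] = 0.4288
df = n₁ + n₂ − 2 = 14
p-value = P(T ≥ 0.4288) ≈ 0.337
Since p ≈ 0.337 > α = 0.1, fail to reject H0; the data do not provide sufficient evidence against H0.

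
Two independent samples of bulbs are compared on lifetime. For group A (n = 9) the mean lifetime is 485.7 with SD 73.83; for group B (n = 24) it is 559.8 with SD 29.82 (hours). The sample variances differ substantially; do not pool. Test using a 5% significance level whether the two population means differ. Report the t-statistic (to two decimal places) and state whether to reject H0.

t = -2.92; reject H0

Let group 1 = group A, group 2 = group B. H0: μ_1 = μ_2; H1: μ_1 ≠ μ_2 (Welch's two-sample t-test, two-sided).
t = (x̄_1 − x̄_2)/√(s_1²/n_1 + s_2²/n_2) = (485.7 − 559.8)/√(73.83²/9 + 29.82²/24) = -2.92
Welch–Satterthwaite df ≈ 9.00
Two-sided p-value ≈ 0.017
Since p ≈ 0.017 < α = 0.05, reject H0; the data support H1.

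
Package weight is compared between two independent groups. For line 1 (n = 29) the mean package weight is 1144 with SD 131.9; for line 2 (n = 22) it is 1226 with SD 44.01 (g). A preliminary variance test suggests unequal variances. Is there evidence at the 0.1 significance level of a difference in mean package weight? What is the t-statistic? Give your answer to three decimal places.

Let group 1 = line 1, group 2 = line 2. H0: μ_1 = μ_2; H1: μ_1 ≠ μ_2 (Welch's two-sample t-test, two-sided).
t = (x̄_1 − x̄_2)/√(s_1²/n_1 + s_2²/n_2) = (1144 − 1226)/√(131.9²/29 + 44.01²/22) = -3.126
Welch–Satterthwaite df ≈ 35.79
Two-sided p-value ≈ 0.0035
Since p ≈ 0.0035 < α = 0.1, reject H0; the data support H1.

-3.126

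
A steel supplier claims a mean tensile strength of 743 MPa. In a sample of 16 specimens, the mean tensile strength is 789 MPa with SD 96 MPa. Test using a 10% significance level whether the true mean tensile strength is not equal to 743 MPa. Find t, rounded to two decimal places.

H0: μ = 743; H1: μ ≠ 743 (one-sample t-test, two-sided).
t = (x̄ − μ₀)/(s/√n) = (789 − 743)/(96/√16) = 1.92
df = n − 1 = 15
Two-sided p-value ≈ 0.0745
Since p ≈ 0.0745 < α = 0.1, reject H0; the evidence is statistically significant.

1.92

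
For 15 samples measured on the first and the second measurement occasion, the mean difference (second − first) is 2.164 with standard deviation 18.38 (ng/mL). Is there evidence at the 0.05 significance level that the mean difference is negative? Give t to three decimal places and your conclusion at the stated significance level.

t = 0.456; fail to reject H0

H0: μ_d = 0; H1: μ_d < 0 (paired t-test on the differences, left-tailed).
t = d̄/(s_d/√n) = 2.164/(18.38/√15) = 0.456
df = n − 1 = 14
p-value = P(T ≤ 0.456) ≈ 0.6723
Since p ≈ 0.6723 > α = 0.05, fail to reject H0; the data do not provide sufficient evidence against H0.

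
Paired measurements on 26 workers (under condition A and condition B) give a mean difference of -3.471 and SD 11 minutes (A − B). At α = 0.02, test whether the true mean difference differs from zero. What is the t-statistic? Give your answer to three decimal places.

-1.609

H0: μ_d = 0; H1: μ_d ≠ 0 (paired t-test on the differences, two-sided).
t = d̄/(s_d/√n) = -3.471/(11/√26) = -1.609
df = n − 1 = 25
Two-sided p-value ≈ 0.1202
Since p ≈ 0.1202 > α = 0.02, fail to reject H0; the evidence is not statistically significant.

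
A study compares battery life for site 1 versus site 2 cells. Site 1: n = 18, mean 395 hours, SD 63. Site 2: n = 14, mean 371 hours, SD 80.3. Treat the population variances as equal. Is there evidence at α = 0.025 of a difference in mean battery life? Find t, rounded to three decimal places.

Let group 1 = site 1, group 2 = site 2. H0: μ_1 = μ_2; H1: μ_1 ≠ μ_2 (two-sample pooled-variance t-test, two-sided).
s_p² = [(18−1)·63² + (14−1)·80.3²]/(18+14−2) = 5043.27
t = (395 − 371)/√[5043.27·(1/18 + 1/14)] = 0.948
df = n₁ + n₂ − 2 = 30
Two-sided p-value ≈ 0.3505
Since p ≈ 0.3505 > α = 0.025, fail to reject H0; the evidence is not statistically significant.

0.948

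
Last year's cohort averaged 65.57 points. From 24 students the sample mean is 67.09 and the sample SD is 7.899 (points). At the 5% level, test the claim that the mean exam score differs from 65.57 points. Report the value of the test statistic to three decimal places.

0.943

H0: μ = 65.57; H1: μ ≠ 65.57 (one-sample t-test, two-sided).
t = (x̄ − μ₀)/(s/√n) = (67.09 − 65.57)/(7.899/√24) = 0.943
df = n − 1 = 23
Two-sided p-value ≈ 0.356
Since p ≈ 0.356 > α = 0.05, fail to reject H0; the evidence is not statistically significant.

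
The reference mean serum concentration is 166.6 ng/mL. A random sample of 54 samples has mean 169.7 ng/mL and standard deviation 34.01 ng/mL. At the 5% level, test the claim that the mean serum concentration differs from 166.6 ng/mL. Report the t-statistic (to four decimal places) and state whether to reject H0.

H0: μ = 166.6; H1: μ ≠ 166.6 (one-sample t-test, two-sided).
t = (x̄ − μ₀)/(s/√n) = (169.7 − 166.6)/(34.01/√54) = 0.6698
df = n − 1 = 53
Two-sided p-value ≈ 0.506
Since p ≈ 0.506 > α = 0.05, fail to reject H0; the evidence is not statistically significant.

t = 0.6698; fail to reject H0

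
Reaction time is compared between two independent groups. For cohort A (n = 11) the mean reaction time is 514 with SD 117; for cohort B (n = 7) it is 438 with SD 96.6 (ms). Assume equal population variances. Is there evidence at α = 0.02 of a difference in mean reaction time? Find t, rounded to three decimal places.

1.432

Let group 1 = cohort A, group 2 = cohort B. H0: μ_1 = μ_2; H1: μ_1 ≠ μ_2 (two-sample pooled-variance t-test, two-sided).
s_p² = [(11−1)·117² + (7−1)·96.6²]/(11+7−2) = 12055
t = (514 − 438)/√[12055·(1/11 + 1/7)] = 1.432
df = n₁ + n₂ − 2 = 16
Two-sided p-value ≈ 0.171
Since p ≈ 0.171 > α = 0.02, fail to reject H0; the evidence is not statistically significant.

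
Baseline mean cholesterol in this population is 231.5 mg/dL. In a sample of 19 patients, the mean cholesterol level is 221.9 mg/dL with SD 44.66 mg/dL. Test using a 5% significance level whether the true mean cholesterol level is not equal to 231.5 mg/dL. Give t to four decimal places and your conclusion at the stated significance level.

t = -0.9370; fail to reject H0

H0: μ = 231.5; H1: μ ≠ 231.5 (one-sample t-test, two-sided).
t = (x̄ − μ₀)/(s/√n) = (221.9 − 231.5)/(44.66/√19) = -0.9370
df = n − 1 = 18
Two-sided p-value ≈ 0.361
Since p ≈ 0.361 > α = 0.05, fail to reject H0; the data do not provide sufficient evidence against H0.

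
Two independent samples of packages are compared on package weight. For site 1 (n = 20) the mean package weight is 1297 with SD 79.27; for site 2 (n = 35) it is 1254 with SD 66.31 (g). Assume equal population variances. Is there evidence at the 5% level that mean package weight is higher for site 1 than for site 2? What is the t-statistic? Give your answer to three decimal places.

Let group 1 = site 1, group 2 = site 2. H0: μ_1 = μ_2; H1: μ_1 > μ_2 (two-sample pooled-variance t-test, right-tailed).
s_p² = [(20−1)·79.27² + (35−1)·66.31²]/(20+35−2) = 5073.39
t = (1297 − 1254)/√[5073.39·(1/20 + 1/35)] = 2.154
df = n₁ + n₂ − 2 = 53
p-value = P(T ≥ 2.154) ≈ 0.018
Since p ≈ 0.018 < α = 0.05, reject H0; the data support H1.

2.154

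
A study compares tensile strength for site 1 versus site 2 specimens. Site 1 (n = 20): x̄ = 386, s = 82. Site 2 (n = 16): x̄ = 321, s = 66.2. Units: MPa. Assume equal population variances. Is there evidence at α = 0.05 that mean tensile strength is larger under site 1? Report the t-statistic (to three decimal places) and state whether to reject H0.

t = 2.569; reject H0

Let group 1 = site 1, group 2 = site 2. H0: μ_1 = μ_2; H1: μ_1 > μ_2 (two-sample pooled-variance t-test, right-tailed).
s_p² = [(20−1)·82² + (16−1)·66.2²]/(20+16−2) = 5690.96
t = (386 − 321)/√[5690.96·(1/20 + 1/16)] = 2.569
df = n₁ + n₂ − 2 = 34
p-value = P(T ≥ 2.569) ≈ 0.0074
Since p ≈ 0.0074 < α = 0.05, reject H0; the evidence is statistically significant.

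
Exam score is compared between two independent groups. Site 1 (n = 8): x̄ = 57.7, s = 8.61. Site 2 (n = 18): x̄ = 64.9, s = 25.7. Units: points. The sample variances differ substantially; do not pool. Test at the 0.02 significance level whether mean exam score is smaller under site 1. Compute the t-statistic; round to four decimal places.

Let group 1 = site 1, group 2 = site 2. H0: μ_1 = μ_2; H1: μ_1 < μ_2 (Welch's two-sample t-test, left-tailed).
t = (x̄_1 − x̄_2)/√(s_1²/n_1 + s_2²/n_2) = (57.7 − 64.9)/√(8.61²/8 + 25.7²/18) = -1.0620
Welch–Satterthwaite df ≈ 23.09
p-value = P(T ≤ -1.0620) ≈ 0.150
Since p ≈ 0.150 > α = 0.02, fail to reject H0; the evidence is not statistically significant.

-1.0620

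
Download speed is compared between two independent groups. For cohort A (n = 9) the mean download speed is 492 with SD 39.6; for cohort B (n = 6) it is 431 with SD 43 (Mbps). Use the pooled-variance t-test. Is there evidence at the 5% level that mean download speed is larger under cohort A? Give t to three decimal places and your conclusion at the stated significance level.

t = 2.827; reject H0

Let group 1 = cohort A, group 2 = cohort B. H0: μ_1 = μ_2; H1: μ_1 > μ_2 (two-sample pooled-variance t-test, right-tailed).
s_p² = [(9−1)·39.6² + (6−1)·43²]/(9+6−2) = 1676.18
t = (492 − 431)/√[1676.18·(1/9 + 1/6)] = 2.827
df = n₁ + n₂ − 2 = 13
p-value = P(T ≥ 2.827) ≈ 0.007
Since p ≈ 0.007 < α = 0.05, reject H0; the evidence is statistically significant.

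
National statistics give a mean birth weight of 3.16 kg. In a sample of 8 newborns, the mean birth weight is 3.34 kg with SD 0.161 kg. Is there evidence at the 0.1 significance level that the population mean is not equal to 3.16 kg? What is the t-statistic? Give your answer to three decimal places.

H0: μ = 3.16; H1: μ ≠ 3.16 (one-sample t-test, two-sided).
t = (x̄ − μ₀)/(s/√n) = (3.34 − 3.16)/(0.161/√8) = 3.162
df = n − 1 = 7
Two-sided p-value ≈ 0.016
Since p ≈ 0.016 < α = 0.1, reject H0; the evidence is statistically significant.

3.162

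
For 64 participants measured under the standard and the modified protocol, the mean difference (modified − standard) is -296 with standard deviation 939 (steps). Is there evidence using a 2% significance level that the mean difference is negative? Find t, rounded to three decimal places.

H0: μ_d = 0; H1: μ_d < 0 (paired t-test on the differences, left-tailed).
t = d̄/(s_d/√n) = -296/(939/√64) = -2.522
df = n − 1 = 63
p-value = P(T ≤ -2.522) ≈ 0.007
Since p ≈ 0.007 < α = 0.02, reject H0; the data support H1.

-2.522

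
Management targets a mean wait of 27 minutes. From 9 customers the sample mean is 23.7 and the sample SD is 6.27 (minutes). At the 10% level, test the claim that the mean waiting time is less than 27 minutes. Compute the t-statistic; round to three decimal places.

-1.579

H0: μ = 27; H1: μ < 27 (one-sample t-test, left-tailed).
t = (x̄ − μ₀)/(s/√n) = (23.7 − 27)/(6.27/√9) = -1.579
df = n − 1 = 8
p-value = P(T ≤ -1.579) ≈ 0.0765
Since p ≈ 0.0765 < α = 0.1, reject H0; the evidence is statistically significant.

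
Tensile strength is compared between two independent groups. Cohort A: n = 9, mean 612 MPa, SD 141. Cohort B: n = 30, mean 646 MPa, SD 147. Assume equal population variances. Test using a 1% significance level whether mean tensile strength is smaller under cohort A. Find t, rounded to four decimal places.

Let group 1 = cohort A, group 2 = cohort B. H0: μ_1 = μ_2; H1: μ_1 < μ_2 (two-sample pooled-variance t-test, left-tailed).
s_p² = [(9−1)·141² + (30−1)·147²]/(9+30−2) = 21235.4
t = (612 − 646)/√[21235.4·(1/9 + 1/30)] = -0.6139
df = n₁ + n₂ − 2 = 37
p-value = P(T ≤ -0.6139) ≈ 0.272
Since p ≈ 0.272 > α = 0.01, fail to reject H0; the data do not provide sufficient evidence against H0.

-0.6139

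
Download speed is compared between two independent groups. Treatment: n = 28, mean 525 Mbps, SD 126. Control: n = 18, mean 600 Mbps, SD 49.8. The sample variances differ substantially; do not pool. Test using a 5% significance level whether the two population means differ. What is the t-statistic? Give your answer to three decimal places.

-2.825

Let group 1 = treatment, group 2 = control. H0: μ_1 = μ_2; H1: μ_1 ≠ μ_2 (Welch's two-sample t-test, two-sided).
t = (x̄_1 − x̄_2)/√(s_1²/n_1 + s_2²/n_2) = (525 − 600)/√(126²/28 + 49.8²/18) = -2.825
Welch–Satterthwaite df ≈ 38.14
Two-sided p-value ≈ 0.0075
Since p ≈ 0.0075 < α = 0.05, reject H0; the data support H1.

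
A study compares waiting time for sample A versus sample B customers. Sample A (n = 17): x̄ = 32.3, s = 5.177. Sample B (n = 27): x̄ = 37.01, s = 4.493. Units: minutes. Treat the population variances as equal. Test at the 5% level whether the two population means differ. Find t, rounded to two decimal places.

-3.19

Let group 1 = sample A, group 2 = sample B. H0: μ_1 = μ_2; H1: μ_1 ≠ μ_2 (two-sample pooled-variance t-test, two-sided).
s_p² = [(17−1)·5.177² + (27−1)·4.493²]/(17+27−2) = 22.7068
t = (32.3 − 37.01)/√[22.7068·(1/17 + 1/27)] = -3.19
df = n₁ + n₂ − 2 = 42
Two-sided p-value ≈ 0.0027
Since p ≈ 0.0027 < α = 0.05, reject H0; the evidence is statistically significant.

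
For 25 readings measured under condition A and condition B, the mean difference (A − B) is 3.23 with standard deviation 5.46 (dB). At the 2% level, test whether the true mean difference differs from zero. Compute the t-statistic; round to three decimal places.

H0: μ_d = 0; H1: μ_d ≠ 0 (paired t-test on the differences, two-sided).
t = d̄/(s_d/√n) = 3.23/(5.46/√25) = 2.958
df = n − 1 = 24
Two-sided p-value ≈ 0.007
Since p ≈ 0.007 < α = 0.02, reject H0; the evidence is statistically significant.

2.958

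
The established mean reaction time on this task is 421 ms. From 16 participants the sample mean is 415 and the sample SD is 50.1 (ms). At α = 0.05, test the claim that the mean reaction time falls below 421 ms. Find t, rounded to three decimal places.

-0.479

H0: μ = 421; H1: μ < 421 (one-sample t-test, left-tailed).
t = (x̄ − μ₀)/(s/√n) = (415 − 421)/(50.1/√16) = -0.479
df = n − 1 = 15
p-value = P(T ≤ -0.479) ≈ 0.3194
Since p ≈ 0.3194 > α = 0.05, fail to reject H0; the data do not provide sufficient evidence against H0.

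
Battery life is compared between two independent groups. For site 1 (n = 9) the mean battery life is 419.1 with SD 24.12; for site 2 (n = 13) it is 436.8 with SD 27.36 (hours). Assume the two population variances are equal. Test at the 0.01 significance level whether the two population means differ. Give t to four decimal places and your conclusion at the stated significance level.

t = -1.5632; fail to reject H0

Let group 1 = site 1, group 2 = site 2. H0: μ_1 = μ_2; H1: μ_1 ≠ μ_2 (two-sample pooled-variance t-test, two-sided).
s_p² = [(9−1)·24.12² + (13−1)·27.36²]/(9+13−2) = 681.852
t = (419.1 − 436.8)/√[681.852·(1/9 + 1/13)] = -1.5632
df = n₁ + n₂ − 2 = 20
Two-sided p-value ≈ 0.1337
Since p ≈ 0.1337 > α = 0.01, fail to reject H0; the data do not provide sufficient evidence against H0.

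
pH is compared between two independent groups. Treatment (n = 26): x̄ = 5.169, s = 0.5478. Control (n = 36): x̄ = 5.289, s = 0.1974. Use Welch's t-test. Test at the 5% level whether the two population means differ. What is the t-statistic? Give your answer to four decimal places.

-1.0680

Let group 1 = treatment, group 2 = control. H0: μ_1 = μ_2; H1: μ_1 ≠ μ_2 (Welch's two-sample t-test, two-sided).
t = (x̄_1 − x̄_2)/√(s_1²/n_1 + s_2²/n_2) = (5.169 − 5.289)/√(0.5478²/26 + 0.1974²/36) = -1.0680
Welch–Satterthwaite df ≈ 29.72
Two-sided p-value ≈ 0.2941
Since p ≈ 0.2941 > α = 0.05, fail to reject H0; the evidence is not statistically significant.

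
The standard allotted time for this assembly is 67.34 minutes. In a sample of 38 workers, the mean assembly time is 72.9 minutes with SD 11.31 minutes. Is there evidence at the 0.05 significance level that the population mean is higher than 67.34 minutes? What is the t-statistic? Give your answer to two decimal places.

H0: μ = 67.34; H1: μ > 67.34 (one-sample t-test, right-tailed).
t = (x̄ − μ₀)/(s/√n) = (72.9 − 67.34)/(11.31/√38) = 3.03
df = n − 1 = 37
p-value = P(T ≥ 3.03) ≈ 0.0022
Since p ≈ 0.0022 < α = 0.05, reject H0; the data support H1.

3.03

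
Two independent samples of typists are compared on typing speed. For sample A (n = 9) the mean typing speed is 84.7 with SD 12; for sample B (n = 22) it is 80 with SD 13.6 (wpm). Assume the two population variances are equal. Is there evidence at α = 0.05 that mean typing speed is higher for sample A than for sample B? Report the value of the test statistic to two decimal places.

0.90

Let group 1 = sample A, group 2 = sample B. H0: μ_1 = μ_2; H1: μ_1 > μ_2 (two-sample pooled-variance t-test, right-tailed).
s_p² = [(9−1)·12² + (22−1)·13.6²]/(9+22−2) = 173.661
t = (84.7 − 80)/√[173.661·(1/9 + 1/22)] = 0.90
df = n₁ + n₂ − 2 = 29
p-value = P(T ≥ 0.90) ≈ 0.1874
Since p ≈ 0.1874 > α = 0.05, fail to reject H0; the data do not provide sufficient evidence against H0.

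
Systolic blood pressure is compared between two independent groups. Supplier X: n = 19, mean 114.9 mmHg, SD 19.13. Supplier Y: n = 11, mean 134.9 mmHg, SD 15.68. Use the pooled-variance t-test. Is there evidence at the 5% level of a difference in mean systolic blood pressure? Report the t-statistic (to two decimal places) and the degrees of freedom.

Let group 1 = supplier X, group 2 = supplier Y. H0: μ_1 = μ_2; H1: μ_1 ≠ μ_2 (two-sample pooled-variance t-test, two-sided).
s_p² = [(19−1)·19.13² + (11−1)·15.68²]/(19+11−2) = 323.066
t = (114.9 − 134.9)/√[323.066·(1/19 + 1/11)] = -2.94
df = n₁ + n₂ − 2 = 28
Two-sided p-value ≈ 0.007
Since p ≈ 0.007 < α = 0.05, reject H0; the evidence is statistically significant.

t = -2.94, df = 28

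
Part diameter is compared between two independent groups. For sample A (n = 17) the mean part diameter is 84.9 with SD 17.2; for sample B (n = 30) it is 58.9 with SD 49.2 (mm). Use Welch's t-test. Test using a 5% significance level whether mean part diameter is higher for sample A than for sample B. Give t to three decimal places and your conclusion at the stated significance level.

Let group 1 = sample A, group 2 = sample B. H0: μ_1 = μ_2; H1: μ_1 > μ_2 (Welch's two-sample t-test, right-tailed).
t = (x̄_1 − x̄_2)/√(s_1²/n_1 + s_2²/n_2) = (84.9 − 58.9)/√(17.2²/17 + 49.2²/30) = 2.625
Welch–Satterthwaite df ≈ 39.53
p-value = P(T ≥ 2.625) ≈ 0.006
Since p ≈ 0.006 < α = 0.05, reject H0; the data support H1.

t = 2.625; reject H0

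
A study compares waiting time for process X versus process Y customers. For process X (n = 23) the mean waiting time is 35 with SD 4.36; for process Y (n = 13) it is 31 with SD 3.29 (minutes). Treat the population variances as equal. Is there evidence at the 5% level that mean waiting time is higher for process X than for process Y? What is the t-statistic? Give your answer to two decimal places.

2.87

Let group 1 = process X, group 2 = process Y. H0: μ_1 = μ_2; H1: μ_1 > μ_2 (two-sample pooled-variance t-test, right-tailed).
s_p² = [(23−1)·4.36² + (13−1)·3.29²]/(23+13−2) = 16.1206
t = (35 − 31)/√[16.1206·(1/23 + 1/13)] = 2.87
df = n₁ + n₂ − 2 = 34
p-value = P(T ≥ 2.87) ≈ 0.0035
Since p ≈ 0.0035 < α = 0.05, reject H0; the evidence is statistically significant.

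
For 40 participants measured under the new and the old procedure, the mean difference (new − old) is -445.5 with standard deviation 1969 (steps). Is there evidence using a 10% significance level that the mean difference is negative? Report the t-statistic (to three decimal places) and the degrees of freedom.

t = -1.431, df = 39

H0: μ_d = 0; H1: μ_d < 0 (paired t-test on the differences, left-tailed).
t = d̄/(s_d/√n) = -445.5/(1969/√40) = -1.431
df = n − 1 = 39
p-value = P(T ≤ -1.431) ≈ 0.0802
Since p ≈ 0.0802 < α = 0.1, reject H0; the data support H1.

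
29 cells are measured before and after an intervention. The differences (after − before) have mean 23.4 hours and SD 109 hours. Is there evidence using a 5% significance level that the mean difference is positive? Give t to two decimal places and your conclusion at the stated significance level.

t = 1.16; fail to reject H0

H0: μ_d = 0; H1: μ_d > 0 (paired t-test on the differences, right-tailed).
t = d̄/(s_d/√n) = 23.4/(109/√29) = 1.16
df = n − 1 = 28
p-value = P(T ≥ 1.16) ≈ 0.129
Since p ≈ 0.129 > α = 0.05, fail to reject H0; the evidence is not statistically significant.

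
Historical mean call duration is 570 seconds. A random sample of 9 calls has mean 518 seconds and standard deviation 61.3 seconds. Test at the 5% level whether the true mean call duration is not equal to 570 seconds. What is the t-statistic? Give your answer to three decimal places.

H0: μ = 570; H1: μ ≠ 570 (one-sample t-test, two-sided).
t = (x̄ − μ₀)/(s/√n) = (518 − 570)/(61.3/√9) = -2.545
df = n − 1 = 8
Two-sided p-value ≈ 0.0344
Since p ≈ 0.0344 < α = 0.05, reject H0; the data support H1.

-2.545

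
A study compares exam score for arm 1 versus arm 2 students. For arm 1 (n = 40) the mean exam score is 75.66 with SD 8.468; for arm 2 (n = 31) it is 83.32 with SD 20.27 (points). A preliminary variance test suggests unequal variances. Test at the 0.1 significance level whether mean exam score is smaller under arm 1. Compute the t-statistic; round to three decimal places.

-1.975

Let group 1 = arm 1, group 2 = arm 2. H0: μ_1 = μ_2; H1: μ_1 < μ_2 (Welch's two-sample t-test, left-tailed).
t = (x̄_1 − x̄_2)/√(s_1²/n_1 + s_2²/n_2) = (75.66 − 83.32)/√(8.468²/40 + 20.27²/31) = -1.975
Welch–Satterthwaite df ≈ 38.13
p-value = P(T ≤ -1.975) ≈ 0.028
Since p ≈ 0.028 < α = 0.1, reject H0; the data support H1.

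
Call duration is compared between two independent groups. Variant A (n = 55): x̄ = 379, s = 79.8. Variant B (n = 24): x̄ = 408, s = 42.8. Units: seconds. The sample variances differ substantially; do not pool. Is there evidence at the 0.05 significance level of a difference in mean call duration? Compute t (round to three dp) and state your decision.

t = -2.092; reject H0

Let group 1 = variant A, group 2 = variant B. H0: μ_1 = μ_2; H1: μ_1 ≠ μ_2 (Welch's two-sample t-test, two-sided).
t = (x̄_1 − x̄_2)/√(s_1²/n_1 + s_2²/n_2) = (379 − 408)/√(79.8²/55 + 42.8²/24) = -2.092
Welch–Satterthwaite df ≈ 73.58
Two-sided p-value ≈ 0.0399
Since p ≈ 0.0399 < α = 0.05, reject H0; the evidence is statistically significant.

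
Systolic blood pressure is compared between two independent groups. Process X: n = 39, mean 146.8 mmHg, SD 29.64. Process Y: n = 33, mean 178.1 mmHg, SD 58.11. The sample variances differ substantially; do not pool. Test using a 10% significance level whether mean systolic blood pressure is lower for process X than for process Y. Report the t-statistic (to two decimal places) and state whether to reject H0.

t = -2.80; reject H0

Let group 1 = process X, group 2 = process Y. H0: μ_1 = μ_2; H1: μ_1 < μ_2 (Welch's two-sample t-test, left-tailed).
t = (x̄_1 − x̄_2)/√(s_1²/n_1 + s_2²/n_2) = (146.8 − 178.1)/√(29.64²/39 + 58.11²/33) = -2.80
Welch–Satterthwaite df ≈ 45.77
p-value = P(T ≤ -2.80) ≈ 0.0037
Since p ≈ 0.0037 < α = 0.1, reject H0; the data support H1.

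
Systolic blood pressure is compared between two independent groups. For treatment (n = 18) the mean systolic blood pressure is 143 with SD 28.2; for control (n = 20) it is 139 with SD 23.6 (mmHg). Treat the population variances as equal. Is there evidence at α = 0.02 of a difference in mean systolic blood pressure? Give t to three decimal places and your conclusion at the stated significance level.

Let group 1 = treatment, group 2 = control. H0: μ_1 = μ_2; H1: μ_1 ≠ μ_2 (two-sample pooled-variance t-test, two-sided).
s_p² = [(18−1)·28.2² + (20−1)·23.6²]/(18+20−2) = 669.481
t = (143 − 139)/√[669.481·(1/18 + 1/20)] = 0.476
df = n₁ + n₂ − 2 = 36
Two-sided p-value ≈ 0.637
Since p ≈ 0.637 > α = 0.02, fail to reject H0; the evidence is not statistically significant.

t = 0.476; fail to reject H0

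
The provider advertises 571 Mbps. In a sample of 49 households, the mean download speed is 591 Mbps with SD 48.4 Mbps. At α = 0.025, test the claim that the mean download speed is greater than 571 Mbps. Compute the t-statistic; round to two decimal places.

H0: μ = 571; H1: μ > 571 (one-sample t-test, right-tailed).
t = (x̄ − μ₀)/(s/√n) = (591 − 571)/(48.4/√49) = 2.89
df = n − 1 = 48
p-value = P(T ≥ 2.89) ≈ 0.003
Since p ≈ 0.003 < α = 0.025, reject H0; the data support H1.

2.89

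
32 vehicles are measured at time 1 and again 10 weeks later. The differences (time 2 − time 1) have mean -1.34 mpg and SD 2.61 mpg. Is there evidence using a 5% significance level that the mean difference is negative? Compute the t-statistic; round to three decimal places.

-2.904

H0: μ_d = 0; H1: μ_d < 0 (paired t-test on the differences, left-tailed).
t = d̄/(s_d/√n) = -1.34/(2.61/√32) = -2.904
df = n − 1 = 31
p-value = P(T ≤ -2.904) ≈ 0.0034
Since p ≈ 0.0034 < α = 0.05, reject H0; the evidence is statistically significant.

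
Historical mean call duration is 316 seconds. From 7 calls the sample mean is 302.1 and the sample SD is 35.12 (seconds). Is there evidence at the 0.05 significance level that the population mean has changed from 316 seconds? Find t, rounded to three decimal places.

-1.047

H0: μ = 316; H1: μ ≠ 316 (one-sample t-test, two-sided).
t = (x̄ − μ₀)/(s/√n) = (302.1 − 316)/(35.12/√7) = -1.047
df = n − 1 = 6
Two-sided p-value ≈ 0.3354
Since p ≈ 0.3354 > α = 0.05, fail to reject H0; the evidence is not statistically significant.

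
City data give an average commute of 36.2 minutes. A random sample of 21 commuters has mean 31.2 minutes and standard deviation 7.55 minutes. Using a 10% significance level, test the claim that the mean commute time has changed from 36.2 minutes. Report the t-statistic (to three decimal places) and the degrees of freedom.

t = -3.035, df = 20

H0: μ = 36.2; H1: μ ≠ 36.2 (one-sample t-test, two-sided).
t = (x̄ − μ₀)/(s/√n) = (31.2 − 36.2)/(7.55/√21) = -3.035
df = n − 1 = 20
Two-sided p-value ≈ 0.0065
Since p ≈ 0.0065 < α = 0.1, reject H0; the data support H1.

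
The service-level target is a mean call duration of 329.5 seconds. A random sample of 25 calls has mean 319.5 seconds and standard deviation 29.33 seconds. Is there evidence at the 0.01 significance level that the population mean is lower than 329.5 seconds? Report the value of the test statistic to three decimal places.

-1.705

H0: μ = 329.5; H1: μ < 329.5 (one-sample t-test, left-tailed).
t = (x̄ − μ₀)/(s/√n) = (319.5 − 329.5)/(29.33/√25) = -1.705
df = n − 1 = 24
p-value = P(T ≤ -1.705) ≈ 0.051
Since p ≈ 0.051 > α = 0.01, fail to reject H0; the data do not provide sufficient evidence against H0.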